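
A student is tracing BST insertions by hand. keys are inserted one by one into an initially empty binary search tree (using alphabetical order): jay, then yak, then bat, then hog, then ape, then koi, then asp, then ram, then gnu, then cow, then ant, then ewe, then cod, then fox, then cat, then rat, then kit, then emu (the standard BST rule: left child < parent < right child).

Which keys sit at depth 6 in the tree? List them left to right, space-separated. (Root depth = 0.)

Insert jay: tree is empty, so jay becomes the root.
Insert yak: yak > jay → go right. Place as right child of jay.
Insert bat: bat < jay → go left. Place as left child of jay.
Insert hog: hog < jay → go left; hog > bat → go right. Place as right child of bat.
Insert ape: ape < jay → go left; ape < bat → go left. Place as left child of bat.
Insert koi: koi > jay → go right; koi < yak → go left. Place as left child of yak.
Insert asp: asp < jay → go left; asp < bat → go left; asp > ape → go right. Place as right child of ape.
Insert ram: ram > jay → go right; ram < yak → go left; ram > koi → go right. Place as right child of koi.
Insert gnu: gnu < jay → go left; gnu > bat → go right; gnu < hog → go left. Place as left child of hog.
Insert cow: cow < jay → go left; cow > bat → go right; cow < hog → go left; cow < gnu → go left. Place as left child of gnu.
Insert ant: ant < jay → go left; ant < bat → go left; ant < ape → go left. Place as left child of ape.
Insert ewe: ewe < jay → go left; ewe > bat → go right; ewe < hog → go left; ewe < gnu → go left; ewe > cow → go right. Place as right child of cow.
Insert cod: cod < jay → go left; cod > bat → go right; cod < hog → go left; cod < gnu → go left; cod < cow → go left. Place as left child of cow.
Insert fox: fox < jay → go left; fox > bat → go right; fox < hog → go left; fox < gnu → go left; fox > cow → go right; fox > ewe → go right. Place as right child of ewe.
Insert cat: cat < jay → go left; cat > bat → go right; cat < hog → go left; cat < gnu → go left; cat < cow → go left; cat < cod → go left. Place as left child of cod.
Insert rat: rat > jay → go right; rat < yak → go left; rat > koi → go right; rat > ram → go right. Place as right child of ram.
Insert kit: kit > jay → go right; kit < yak → go left; kit < koi → go left. Place as left child of koi.
Insert emu: emu < jay → go left; emu > bat → go right; emu < hog → go left; emu < gnu → go left; emu > cow → go right; emu < ewe → go left. Place as left child of ewe.

cat emu fox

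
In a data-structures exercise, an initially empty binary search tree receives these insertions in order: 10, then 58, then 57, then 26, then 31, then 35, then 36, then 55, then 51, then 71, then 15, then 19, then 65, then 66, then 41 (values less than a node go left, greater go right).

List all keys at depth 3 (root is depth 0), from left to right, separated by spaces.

26 65

Insert 10: tree is empty, so 10 becomes the root.
Insert 58: 58 > 10 → go right. Place as right child of 10.
Insert 57: 57 > 10 → go right; 57 < 58 → go left. Place as left child of 58.
Insert 26: 26 > 10 → go right; 26 < 58 → go left; 26 < 57 → go left. Place as left child of 57.
Insert 31: 31 > 10 → go right; 31 < 58 → go left; 31 < 57 → go left; 31 > 26 → go right. Place as right child of 26.
Insert 35: 35 > 10 → go right; 35 < 58 → go left; 35 < 57 → go left; 35 > 26 → go right; 35 > 31 → go right. Place as right child of 31.
Insert 36: 36 > 10 → go right; 36 < 58 → go left; 36 < 57 → go left; 36 > 26 → go right; 36 > 31 → go right; 36 > 35 → go right. Place as right child of 35.
Insert 55: 55 > 10 → go right; 55 < 58 → go left; 55 < 57 → go left; 55 > 26 → go right; 55 > 31 → go right; 55 > 35 → go right; 55 > 36 → go right. Place as right child of 36.
Insert 51: 51 > 10 → go right; 51 < 58 → go left; 51 < 57 → go left; 51 > 26 → go right; 51 > 31 → go right; 51 > 35 → go right; 51 > 36 → go right; 51 < 55 → go left. Place as left child of 55.
Insert 71: 71 > 10 → go right; 71 > 58 → go right. Place as right child of 58.
Insert 15: 15 > 10 → go right; 15 < 58 → go left; 15 < 57 → go left; 15 < 26 → go left. Place as left child of 26.
Insert 19: 19 > 10 → go right; 19 < 58 → go left; 19 < 57 → go left; 19 < 26 → go left; 19 > 15 → go right. Place as right child of 15.
Insert 65: 65 > 10 → go right; 65 > 58 → go right; 65 < 71 → go left. Place as left child of 71.
Insert 66: 66 > 10 → go right; 66 > 58 → go right; 66 < 71 → go left; 66 > 65 → go right. Place as right child of 65.
Insert 41: 41 > 10 → go right; 41 < 58 → go left; 41 < 57 → go left; 41 > 26 → go right; 41 > 31 → go right; 41 > 35 → go right; 41 > 36 → go right; 41 < 55 → go left; 41 < 51 → go left. Place as left child of 51.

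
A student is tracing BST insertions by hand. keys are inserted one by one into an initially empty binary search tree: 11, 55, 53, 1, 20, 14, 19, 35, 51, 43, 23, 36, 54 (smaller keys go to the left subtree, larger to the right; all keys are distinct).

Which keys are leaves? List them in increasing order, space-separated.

Insert 11: tree is empty, so 11 becomes the root.
Insert 55: 55 > 11 → go right. Place as right child of 11.
Insert 53: 53 > 11 → go right; 53 < 55 → go left. Place as left child of 55.
Insert 1: 1 < 11 → go left. Place as left child of 11.
Insert 20: 20 > 11 → go right; 20 < 55 → go left; 20 < 53 → go left. Place as left child of 53.
Insert 14: 14 > 11 → go right; 14 < 55 → go left; 14 < 53 → go left; 14 < 20 → go left. Place as left child of 20.
Insert 19: 19 > 11 → go right; 19 < 55 → go left; 19 < 53 → go left; 19 < 20 → go left; 19 > 14 → go right. Place as right child of 14.
Insert 35: 35 > 11 → go right; 35 < 55 → go left; 35 < 53 → go left; 35 > 20 → go right. Place as right child of 20.
Insert 51: 51 > 11 → go right; 51 < 55 → go left; 51 < 53 → go left; 51 > 20 → go right; 51 > 35 → go right. Place as right child of 35.
Insert 43: 43 > 11 → go right; 43 < 55 → go left; 43 < 53 → go left; 43 > 20 → go right; 43 > 35 → go right; 43 < 51 → go left. Place as left child of 51.
Insert 23: 23 > 11 → go right; 23 < 55 → go left; 23 < 53 → go left; 23 > 20 → go right; 23 < 35 → go left. Place as left child of 35.
Insert 36: 36 > 11 → go right; 36 < 55 → go left; 36 < 53 → go left; 36 > 20 → go right; 36 > 35 → go right; 36 < 51 → go left; 36 < 43 → go left. Place as left child of 43.
Insert 54: 54 > 11 → go right; 54 < 55 → go left; 54 > 53 → go right. Place as right child of 53.

1 19 23 36 54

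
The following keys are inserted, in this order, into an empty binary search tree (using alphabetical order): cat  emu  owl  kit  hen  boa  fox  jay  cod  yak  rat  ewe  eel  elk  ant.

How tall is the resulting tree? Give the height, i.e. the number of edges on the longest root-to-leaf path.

cat: root
emu: right child of cat (depth 1)
owl: right child of emu (depth 2)
kit: left child of owl (depth 3)
hen: left child of kit (depth 4)
boa: left child of cat (depth 1)
fox: left child of hen (depth 5)
jay: right child of hen (depth 5)
cod: left child of emu (depth 2)
yak: right child of owl (depth 3)
rat: left child of yak (depth 4)
ewe: left child of fox (depth 6)
eel: right child of cod (depth 3)
elk: right child of eel (depth 4)
ant: left child of boa (depth 2)

The deepest node is ewe at depth 6.

6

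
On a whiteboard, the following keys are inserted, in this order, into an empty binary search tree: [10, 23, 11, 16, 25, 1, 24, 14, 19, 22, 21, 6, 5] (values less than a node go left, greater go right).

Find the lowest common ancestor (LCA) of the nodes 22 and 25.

10: root
23: right child of 10 (depth 1)
11: left child of 23 (depth 2)
16: right child of 11 (depth 3)
25: right child of 23 (depth 2)
1: left child of 10 (depth 1)
24: left child of 25 (depth 3)
14: left child of 16 (depth 4)
19: right child of 16 (depth 4)
22: right child of 19 (depth 5)
21: left child of 22 (depth 6)
6: right child of 1 (depth 2)
5: left child of 6 (depth 3)

Path to 22: 10 → 23 → 11 → 16 → 19 → 22
Path to 25: 10 → 23 → 25
The paths share a prefix ending at 23, then split left and right.

23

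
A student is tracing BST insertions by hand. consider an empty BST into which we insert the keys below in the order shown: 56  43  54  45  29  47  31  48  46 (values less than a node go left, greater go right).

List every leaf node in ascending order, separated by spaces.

31 46 48

Insert 56: tree is empty, so 56 becomes the root.
Insert 43: 43 < 56 → go left. Place as left child of 56.
Insert 54: 54 < 56 → go left; 54 > 43 → go right. Place as right child of 43.
Insert 45: 45 < 56 → go left; 45 > 43 → go right; 45 < 54 → go left. Place as left child of 54.
Insert 29: 29 < 56 → go left; 29 < 43 → go left. Place as left child of 43.
Insert 47: 47 < 56 → go left; 47 > 43 → go right; 47 < 54 → go left; 47 > 45 → go right. Place as right child of 45.
Insert 31: 31 < 56 → go left; 31 < 43 → go left; 31 > 29 → go right. Place as right child of 29.
Insert 48: 48 < 56 → go left; 48 > 43 → go right; 48 < 54 → go left; 48 > 45 → go right; 48 > 47 → go right. Place as right child of 47.
Insert 46: 46 < 56 → go left; 46 > 43 → go right; 46 < 54 → go left; 46 > 45 → go right; 46 < 47 → go left. Place as left child of 47.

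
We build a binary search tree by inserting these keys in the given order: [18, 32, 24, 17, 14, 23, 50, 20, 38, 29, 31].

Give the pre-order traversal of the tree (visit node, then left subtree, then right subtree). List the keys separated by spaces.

18 17 14 32 24 23 20 29 31 50 38

18: root
32: right child of 18 (depth 1)
24: left child of 32 (depth 2)
17: left child of 18 (depth 1)
14: left child of 17 (depth 2)
23: left child of 24 (depth 3)
50: right child of 32 (depth 2)
20: left child of 23 (depth 4)
38: left child of 50 (depth 3)
29: right child of 24 (depth 3)
31: right child of 29 (depth 4)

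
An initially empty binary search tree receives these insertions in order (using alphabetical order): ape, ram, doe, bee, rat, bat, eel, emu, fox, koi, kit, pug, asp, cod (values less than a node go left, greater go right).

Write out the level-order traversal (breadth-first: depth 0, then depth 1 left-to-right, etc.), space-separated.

ape ram doe rat bee eel bat cod emu asp fox koi kit pug

Insert ape: tree is empty, so ape becomes the root.
Insert ram: ram > ape → go right. Place as right child of ape.
Insert doe: doe > ape → go right; doe < ram → go left. Place as left child of ram.
Insert bee: bee > ape → go right; bee < ram → go left; bee < doe → go left. Place as left child of doe.
Insert rat: rat > ape → go right; rat > ram → go right. Place as right child of ram.
Insert bat: bat > ape → go right; bat < ram → go left; bat < doe → go left; bat < bee → go left. Place as left child of bee.
Insert eel: eel > ape → go right; eel < ram → go left; eel > doe → go right. Place as right child of doe.
Insert emu: emu > ape → go right; emu < ram → go left; emu > doe → go right; emu > eel → go right. Place as right child of eel.
Insert fox: fox > ape → go right; fox < ram → go left; fox > doe → go right; fox > eel → go right; fox > emu → go right. Place as right child of emu.
Insert koi: koi > ape → go right; koi < ram → go left; koi > doe → go right; koi > eel → go right; koi > emu → go right; koi > fox → go right. Place as right child of fox.
Insert kit: kit > ape → go right; kit < ram → go left; kit > doe → go right; kit > eel → go right; kit > emu → go right; kit > fox → go right; kit < koi → go left. Place as left child of koi.
Insert pug: pug > ape → go right; pug < ram → go left; pug > doe → go right; pug > eel → go right; pug > emu → go right; pug > fox → go right; pug > koi → go right. Place as right child of koi.
Insert asp: asp > ape → go right; asp < ram → go left; asp < doe → go left; asp < bee → go left; asp < bat → go left. Place as left child of bat.
Insert cod: cod > ape → go right; cod < ram → go left; cod < doe → go left; cod > bee → go right. Place as right child of bee.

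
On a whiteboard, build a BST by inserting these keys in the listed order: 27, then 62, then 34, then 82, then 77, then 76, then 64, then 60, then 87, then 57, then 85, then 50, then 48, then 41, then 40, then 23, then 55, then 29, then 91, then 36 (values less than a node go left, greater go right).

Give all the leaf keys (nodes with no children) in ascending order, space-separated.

Insert 27: tree is empty, so 27 becomes the root.
Insert 62: 62 > 27 → go right. Place as right child of 27.
Insert 34: 34 > 27 → go right; 34 < 62 → go left. Place as left child of 62.
Insert 82: 82 > 27 → go right; 82 > 62 → go right. Place as right child of 62.
Insert 77: 77 > 27 → go right; 77 > 62 → go right; 77 < 82 → go left. Place as left child of 82.
Insert 76: 76 > 27 → go right; 76 > 62 → go right; 76 < 82 → go left; 76 < 77 → go left. Place as left child of 77.
Insert 64: 64 > 27 → go right; 64 > 62 → go right; 64 < 82 → go left; 64 < 77 → go left; 64 < 76 → go left. Place as left child of 76.
Insert 60: 60 > 27 → go right; 60 < 62 → go left; 60 > 34 → go right. Place as right child of 34.
Insert 87: 87 > 27 → go right; 87 > 62 → go right; 87 > 82 → go right. Place as right child of 82.
Insert 57: 57 > 27 → go right; 57 < 62 → go left; 57 > 34 → go right; 57 < 60 → go left. Place as left child of 60.
Insert 85: 85 > 27 → go right; 85 > 62 → go right; 85 > 82 → go right; 85 < 87 → go left. Place as left child of 87.
Insert 50: 50 > 27 → go right; 50 < 62 → go left; 50 > 34 → go right; 50 < 60 → go left; 50 < 57 → go left. Place as left child of 57.
Insert 48: 48 > 27 → go right; 48 < 62 → go left; 48 > 34 → go right; 48 < 60 → go left; 48 < 57 → go left; 48 < 50 → go left. Place as left child of 50.
Insert 41: 41 > 27 → go right; 41 < 62 → go left; 41 > 34 → go right; 41 < 60 → go left; 41 < 57 → go left; 41 < 50 → go left; 41 < 48 → go left. Place as left child of 48.
Insert 40: 40 > 27 → go right; 40 < 62 → go left; 40 > 34 → go right; 40 < 60 → go left; 40 < 57 → go left; 40 < 50 → go left; 40 < 48 → go left; 40 < 41 → go left. Place as left child of 41.
Insert 23: 23 < 27 → go left. Place as left child of 27.
Insert 55: 55 > 27 → go right; 55 < 62 → go left; 55 > 34 → go right; 55 < 60 → go left; 55 < 57 → go left; 55 > 50 → go right. Place as right child of 50.
Insert 29: 29 > 27 → go right; 29 < 62 → go left; 29 < 34 → go left. Place as left child of 34.
Insert 91: 91 > 27 → go right; 91 > 62 → go right; 91 > 82 → go right; 91 > 87 → go right. Place as right child of 87.
Insert 36: 36 > 27 → go right; 36 < 62 → go left; 36 > 34 → go right; 36 < 60 → go left; 36 < 57 → go left; 36 < 50 → go left; 36 < 48 → go left; 36 < 41 → go left; 36 < 40 → go left. Place as left child of 40.

23 29 36 55 64 85 91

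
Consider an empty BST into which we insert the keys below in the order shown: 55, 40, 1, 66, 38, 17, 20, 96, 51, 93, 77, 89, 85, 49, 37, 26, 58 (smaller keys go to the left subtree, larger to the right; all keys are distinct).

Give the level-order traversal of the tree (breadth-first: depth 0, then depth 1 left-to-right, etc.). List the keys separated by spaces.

55 40 66 1 51 58 96 38 49 93 17 77 20 89 37 85 26

Insert 55: tree is empty, so 55 becomes the root.
Insert 40: 40 < 55 → go left. Place as left child of 55.
Insert 1: 1 < 55 → go left; 1 < 40 → go left. Place as left child of 40.
Insert 66: 66 > 55 → go right. Place as right child of 55.
Insert 38: 38 < 55 → go left; 38 < 40 → go left; 38 > 1 → go right. Place as right child of 1.
Insert 17: 17 < 55 → go left; 17 < 40 → go left; 17 > 1 → go right; 17 < 38 → go left. Place as left child of 38.
Insert 20: 20 < 55 → go left; 20 < 40 → go left; 20 > 1 → go right; 20 < 38 → go left; 20 > 17 → go right. Place as right child of 17.
Insert 96: 96 > 55 → go right; 96 > 66 → go right. Place as right child of 66.
Insert 51: 51 < 55 → go left; 51 > 40 → go right. Place as right child of 40.
Insert 93: 93 > 55 → go right; 93 > 66 → go right; 93 < 96 → go left. Place as left child of 96.
Insert 77: 77 > 55 → go right; 77 > 66 → go right; 77 < 96 → go left; 77 < 93 → go left. Place as left child of 93.
Insert 89: 89 > 55 → go right; 89 > 66 → go right; 89 < 96 → go left; 89 < 93 → go left; 89 > 77 → go right. Place as right child of 77.
Insert 85: 85 > 55 → go right; 85 > 66 → go right; 85 < 96 → go left; 85 < 93 → go left; 85 > 77 → go right; 85 < 89 → go left. Place as left child of 89.
Insert 49: 49 < 55 → go left; 49 > 40 → go right; 49 < 51 → go left. Place as left child of 51.
Insert 37: 37 < 55 → go left; 37 < 40 → go left; 37 > 1 → go right; 37 < 38 → go left; 37 > 17 → go right; 37 > 20 → go right. Place as right child of 20.
Insert 26: 26 < 55 → go left; 26 < 40 → go left; 26 > 1 → go right; 26 < 38 → go left; 26 > 17 → go right; 26 > 20 → go right; 26 < 37 → go left. Place as left child of 37.
Insert 58: 58 > 55 → go right; 58 < 66 → go left. Place as left child of 66.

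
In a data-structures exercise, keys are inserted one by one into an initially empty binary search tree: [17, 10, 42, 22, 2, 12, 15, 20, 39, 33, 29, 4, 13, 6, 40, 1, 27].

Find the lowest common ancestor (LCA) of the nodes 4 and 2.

2

Insert 17: tree is empty, so 17 becomes the root.
Insert 10: 10 < 17 → go left. Place as left child of 17.
Insert 42: 42 > 17 → go right. Place as right child of 17.
Insert 22: 22 > 17 → go right; 22 < 42 → go left. Place as left child of 42.
Insert 2: 2 < 17 → go left; 2 < 10 → go left. Place as left child of 10.
Insert 12: 12 < 17 → go left; 12 > 10 → go right. Place as right child of 10.
Insert 15: 15 < 17 → go left; 15 > 10 → go right; 15 > 12 → go right. Place as right child of 12.
Insert 20: 20 > 17 → go right; 20 < 42 → go left; 20 < 22 → go left. Place as left child of 22.
Insert 39: 39 > 17 → go right; 39 < 42 → go left; 39 > 22 → go right. Place as right child of 22.
Insert 33: 33 > 17 → go right; 33 < 42 → go left; 33 > 22 → go right; 33 < 39 → go left. Place as left child of 39.
Insert 29: 29 > 17 → go right; 29 < 42 → go left; 29 > 22 → go right; 29 < 39 → go left; 29 < 33 → go left. Place as left child of 33.
Insert 4: 4 < 17 → go left; 4 < 10 → go left; 4 > 2 → go right. Place as right child of 2.
Insert 13: 13 < 17 → go left; 13 > 10 → go right; 13 > 12 → go right; 13 < 15 → go left. Place as left child of 15.
Insert 6: 6 < 17 → go left; 6 < 10 → go left; 6 > 2 → go right; 6 > 4 → go right. Place as right child of 4.
Insert 40: 40 > 17 → go right; 40 < 42 → go left; 40 > 22 → go right; 40 > 39 → go right. Place as right child of 39.
Insert 1: 1 < 17 → go left; 1 < 10 → go left; 1 < 2 → go left. Place as left child of 2.
Insert 27: 27 > 17 → go right; 27 < 42 → go left; 27 > 22 → go right; 27 < 39 → go left; 27 < 33 → go left; 27 < 29 → go left. Place as left child of 29.

Path to 4: 17 → 10 → 2 → 4
Path to 2: 17 → 10 → 2
2 lies on both paths and is an ancestor of the other node.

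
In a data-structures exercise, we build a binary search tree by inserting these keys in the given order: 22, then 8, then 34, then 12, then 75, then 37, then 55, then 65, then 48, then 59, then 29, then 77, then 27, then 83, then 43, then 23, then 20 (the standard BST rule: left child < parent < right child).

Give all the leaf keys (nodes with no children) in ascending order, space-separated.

20 23 43 59 83

Insert 22: tree is empty, so 22 becomes the root.
Insert 8: 8 < 22 → go left. Place as left child of 22.
Insert 34: 34 > 22 → go right. Place as right child of 22.
Insert 12: 12 < 22 → go left; 12 > 8 → go right. Place as right child of 8.
Insert 75: 75 > 22 → go right; 75 > 34 → go right. Place as right child of 34.
Insert 37: 37 > 22 → go right; 37 > 34 → go right; 37 < 75 → go left. Place as left child of 75.
Insert 55: 55 > 22 → go right; 55 > 34 → go right; 55 < 75 → go left; 55 > 37 → go right. Place as right child of 37.
Insert 65: 65 > 22 → go right; 65 > 34 → go right; 65 < 75 → go left; 65 > 37 → go right; 65 > 55 → go right. Place as right child of 55.
Insert 48: 48 > 22 → go right; 48 > 34 → go right; 48 < 75 → go left; 48 > 37 → go right; 48 < 55 → go left. Place as left child of 55.
Insert 59: 59 > 22 → go right; 59 > 34 → go right; 59 < 75 → go left; 59 > 37 → go right; 59 > 55 → go right; 59 < 65 → go left. Place as left child of 65.
Insert 29: 29 > 22 → go right; 29 < 34 → go left. Place as left child of 34.
Insert 77: 77 > 22 → go right; 77 > 34 → go right; 77 > 75 → go right. Place as right child of 75.
Insert 27: 27 > 22 → go right; 27 < 34 → go left; 27 < 29 → go left. Place as left child of 29.
Insert 83: 83 > 22 → go right; 83 > 34 → go right; 83 > 75 → go right; 83 > 77 → go right. Place as right child of 77.
Insert 43: 43 > 22 → go right; 43 > 34 → go right; 43 < 75 → go left; 43 > 37 → go right; 43 < 55 → go left; 43 < 48 → go left. Place as left child of 48.
Insert 23: 23 > 22 → go right; 23 < 34 → go left; 23 < 29 → go left; 23 < 27 → go left. Place as left child of 27.
Insert 20: 20 < 22 → go left; 20 > 8 → go right; 20 > 12 → go right. Place as right child of 12.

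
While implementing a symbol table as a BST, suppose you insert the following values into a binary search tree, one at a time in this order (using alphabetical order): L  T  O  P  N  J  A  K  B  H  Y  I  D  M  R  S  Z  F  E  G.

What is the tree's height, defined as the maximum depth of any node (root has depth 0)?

7

L: root
T: right child of L (depth 1)
O: left child of T (depth 2)
P: right child of O (depth 3)
N: left child of O (depth 3)
J: left child of L (depth 1)
A: left child of J (depth 2)
K: right child of J (depth 2)
B: right child of A (depth 3)
H: right child of B (depth 4)
Y: right child of T (depth 2)
I: right child of H (depth 5)
D: left child of H (depth 5)
M: left child of N (depth 4)
R: right child of P (depth 4)
S: right child of R (depth 5)
Z: right child of Y (depth 3)
F: right child of D (depth 6)
E: left child of F (depth 7)
G: right child of F (depth 7)

The deepest node is E at depth 7.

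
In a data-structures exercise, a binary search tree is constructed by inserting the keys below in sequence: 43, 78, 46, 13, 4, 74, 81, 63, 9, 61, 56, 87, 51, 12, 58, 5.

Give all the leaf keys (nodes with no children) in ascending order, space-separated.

5 12 51 58 87

Insert 43: tree is empty, so 43 becomes the root.
Insert 78: 78 > 43 → go right. Place as right child of 43.
Insert 46: 46 > 43 → go right; 46 < 78 → go left. Place as left child of 78.
Insert 13: 13 < 43 → go left. Place as left child of 43.
Insert 4: 4 < 43 → go left; 4 < 13 → go left. Place as left child of 13.
Insert 74: 74 > 43 → go right; 74 < 78 → go left; 74 > 46 → go right. Place as right child of 46.
Insert 81: 81 > 43 → go right; 81 > 78 → go right. Place as right child of 78.
Insert 63: 63 > 43 → go right; 63 < 78 → go left; 63 > 46 → go right; 63 < 74 → go left. Place as left child of 74.
Insert 9: 9 < 43 → go left; 9 < 13 → go left; 9 > 4 → go right. Place as right child of 4.
Insert 61: 61 > 43 → go right; 61 < 78 → go left; 61 > 46 → go right; 61 < 74 → go left; 61 < 63 → go left. Place as left child of 63.
Insert 56: 56 > 43 → go right; 56 < 78 → go left; 56 > 46 → go right; 56 < 74 → go left; 56 < 63 → go left; 56 < 61 → go left. Place as left child of 61.
Insert 87: 87 > 43 → go right; 87 > 78 → go right; 87 > 81 → go right. Place as right child of 81.
Insert 51: 51 > 43 → go right; 51 < 78 → go left; 51 > 46 → go right; 51 < 74 → go left; 51 < 63 → go left; 51 < 61 → go left; 51 < 56 → go left. Place as left child of 56.
Insert 12: 12 < 43 → go left; 12 < 13 → go left; 12 > 4 → go right; 12 > 9 → go right. Place as right child of 9.
Insert 58: 58 > 43 → go right; 58 < 78 → go left; 58 > 46 → go right; 58 < 74 → go left; 58 < 63 → go left; 58 < 61 → go left; 58 > 56 → go right. Place as right child of 56.
Insert 5: 5 < 43 → go left; 5 < 13 → go left; 5 > 4 → go right; 5 < 9 → go left. Place as left child of 9.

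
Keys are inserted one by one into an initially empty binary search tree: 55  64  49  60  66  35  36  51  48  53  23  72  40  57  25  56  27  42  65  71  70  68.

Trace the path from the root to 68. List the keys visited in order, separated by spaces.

55 64 66 72 71 70 68

Insert 55: tree is empty, so 55 becomes the root.
Insert 64: 64 > 55 → go right. Place as right child of 55.
Insert 49: 49 < 55 → go left. Place as left child of 55.
Insert 60: 60 > 55 → go right; 60 < 64 → go left. Place as left child of 64.
Insert 66: 66 > 55 → go right; 66 > 64 → go right. Place as right child of 64.
Insert 35: 35 < 55 → go left; 35 < 49 → go left. Place as left child of 49.
Insert 36: 36 < 55 → go left; 36 < 49 → go left; 36 > 35 → go right. Place as right child of 35.
Insert 51: 51 < 55 → go left; 51 > 49 → go right. Place as right child of 49.
Insert 48: 48 < 55 → go left; 48 < 49 → go left; 48 > 35 → go right; 48 > 36 → go right. Place as right child of 36.
Insert 53: 53 < 55 → go left; 53 > 49 → go right; 53 > 51 → go right. Place as right child of 51.
Insert 23: 23 < 55 → go left; 23 < 49 → go left; 23 < 35 → go left. Place as left child of 35.
Insert 72: 72 > 55 → go right; 72 > 64 → go right; 72 > 66 → go right. Place as right child of 66.
Insert 40: 40 < 55 → go left; 40 < 49 → go left; 40 > 35 → go right; 40 > 36 → go right; 40 < 48 → go left. Place as left child of 48.
Insert 57: 57 > 55 → go right; 57 < 64 → go left; 57 < 60 → go left. Place as left child of 60.
Insert 25: 25 < 55 → go left; 25 < 49 → go left; 25 < 35 → go left; 25 > 23 → go right. Place as right child of 23.
Insert 56: 56 > 55 → go right; 56 < 64 → go left; 56 < 60 → go left; 56 < 57 → go left. Place as left child of 57.
Insert 27: 27 < 55 → go left; 27 < 49 → go left; 27 < 35 → go left; 27 > 23 → go right; 27 > 25 → go right. Place as right child of 25.
Insert 42: 42 < 55 → go left; 42 < 49 → go left; 42 > 35 → go right; 42 > 36 → go right; 42 < 48 → go left; 42 > 40 → go right. Place as right child of 40.
Insert 65: 65 > 55 → go right; 65 > 64 → go right; 65 < 66 → go left. Place as left child of 66.
Insert 71: 71 > 55 → go right; 71 > 64 → go right; 71 > 66 → go right; 71 < 72 → go left. Place as left child of 72.
Insert 70: 70 > 55 → go right; 70 > 64 → go right; 70 > 66 → go right; 70 < 72 → go left; 70 < 71 → go left. Place as left child of 71.
Insert 68: 68 > 55 → go right; 68 > 64 → go right; 68 > 66 → go right; 68 < 72 → go left; 68 < 71 → go left; 68 < 70 → go left. Place as left child of 70.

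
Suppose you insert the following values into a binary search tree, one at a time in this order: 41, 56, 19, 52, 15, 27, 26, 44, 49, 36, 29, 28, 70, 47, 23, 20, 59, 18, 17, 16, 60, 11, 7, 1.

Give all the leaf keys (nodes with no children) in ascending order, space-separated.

1 16 20 28 47 60

Resulting structure (node: left, right):
  41: L=19, R=56
  56: L=52, R=70
  19: L=15, R=27
  52: L=44, R=–
  15: L=11, R=18
  27: L=26, R=36
  26: L=23, R=–
  44: L=–, R=49
  49: L=47, R=–
  36: L=29, R=–
  29: L=28, R=–
  28: L=–, R=–
  70: L=59, R=–
  47: L=–, R=–
  23: L=20, R=–
  20: L=–, R=–
  59: L=–, R=60
  18: L=17, R=–
  17: L=16, R=–
  16: L=–, R=–
  60: L=–, R=–
  11: L=7, R=–
  7: L=1, R=–
  1: L=–, R=–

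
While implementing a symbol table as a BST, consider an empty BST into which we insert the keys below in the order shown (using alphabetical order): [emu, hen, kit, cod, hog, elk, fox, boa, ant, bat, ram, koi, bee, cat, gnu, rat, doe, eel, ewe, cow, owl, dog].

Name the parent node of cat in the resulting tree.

Insert emu: tree is empty, so emu becomes the root.
Insert hen: hen > emu → go right. Place as right child of emu.
Insert kit: kit > emu → go right; kit > hen → go right. Place as right child of hen.
Insert cod: cod < emu → go left. Place as left child of emu.
Insert hog: hog > emu → go right; hog > hen → go right; hog < kit → go left. Place as left child of kit.
Insert elk: elk < emu → go left; elk > cod → go right. Place as right child of cod.
Insert fox: fox > emu → go right; fox < hen → go left. Place as left child of hen.
Insert boa: boa < emu → go left; boa < cod → go left. Place as left child of cod.
Insert ant: ant < emu → go left; ant < cod → go left; ant < boa → go left. Place as left child of boa.
Insert bat: bat < emu → go left; bat < cod → go left; bat < boa → go left; bat > ant → go right. Place as right child of ant.
Insert ram: ram > emu → go right; ram > hen → go right; ram > kit → go right. Place as right child of kit.
Insert koi: koi > emu → go right; koi > hen → go right; koi > kit → go right; koi < ram → go left. Place as left child of ram.
Insert bee: bee < emu → go left; bee < cod → go left; bee < boa → go left; bee > ant → go right; bee > bat → go right. Place as right child of bat.
Insert cat: cat < emu → go left; cat < cod → go left; cat > boa → go right. Place as right child of boa.
Insert gnu: gnu > emu → go right; gnu < hen → go left; gnu > fox → go right. Place as right child of fox.
Insert rat: rat > emu → go right; rat > hen → go right; rat > kit → go right; rat > ram → go right. Place as right child of ram.
Insert doe: doe < emu → go left; doe > cod → go right; doe < elk → go left. Place as left child of elk.
Insert eel: eel < emu → go left; eel > cod → go right; eel < elk → go left; eel > doe → go right. Place as right child of doe.
Insert ewe: ewe > emu → go right; ewe < hen → go left; ewe < fox → go left. Place as left child of fox.
Insert cow: cow < emu → go left; cow > cod → go right; cow < elk → go left; cow < doe → go left. Place as left child of doe.
Insert owl: owl > emu → go right; owl > hen → go right; owl > kit → go right; owl < ram → go left; owl > koi → go right. Place as right child of koi.
Insert dog: dog < emu → go left; dog > cod → go right; dog < elk → go left; dog > doe → go right; dog < eel → go left. Place as left child of eel.

boa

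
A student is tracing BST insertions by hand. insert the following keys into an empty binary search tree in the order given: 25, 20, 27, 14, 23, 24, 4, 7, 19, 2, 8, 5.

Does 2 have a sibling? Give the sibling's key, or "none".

25: root
20: left child of 25 (depth 1)
27: right child of 25 (depth 1)
14: left child of 20 (depth 2)
23: right child of 20 (depth 2)
24: right child of 23 (depth 3)
4: left child of 14 (depth 3)
7: right child of 4 (depth 4)
19: right child of 14 (depth 3)
2: left child of 4 (depth 4)
8: right child of 7 (depth 5)
5: left child of 7 (depth 5)

2's parent is 4; the other child of 4 is 7.

7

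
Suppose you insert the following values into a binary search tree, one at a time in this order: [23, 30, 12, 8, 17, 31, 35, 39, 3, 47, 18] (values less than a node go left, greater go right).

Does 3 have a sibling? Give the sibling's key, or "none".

none

23: root
30: right child of 23 (depth 1)
12: left child of 23 (depth 1)
8: left child of 12 (depth 2)
17: right child of 12 (depth 2)
31: right child of 30 (depth 2)
35: right child of 31 (depth 3)
39: right child of 35 (depth 4)
3: left child of 8 (depth 3)
47: right child of 39 (depth 5)
18: right child of 17 (depth 3)

3's parent is 8, which has only one child.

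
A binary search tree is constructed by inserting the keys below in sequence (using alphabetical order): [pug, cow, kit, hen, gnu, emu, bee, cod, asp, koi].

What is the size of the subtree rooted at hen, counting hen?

3

Insert pug: tree is empty, so pug becomes the root.
Insert cow: cow < pug → go left. Place as left child of pug.
Insert kit: kit < pug → go left; kit > cow → go right. Place as right child of cow.
Insert hen: hen < pug → go left; hen > cow → go right; hen < kit → go left. Place as left child of kit.
Insert gnu: gnu < pug → go left; gnu > cow → go right; gnu < kit → go left; gnu < hen → go left. Place as left child of hen.
Insert emu: emu < pug → go left; emu > cow → go right; emu < kit → go left; emu < hen → go left; emu < gnu → go left. Place as left child of gnu.
Insert bee: bee < pug → go left; bee < cow → go left. Place as left child of cow.
Insert cod: cod < pug → go left; cod < cow → go left; cod > bee → go right. Place as right child of bee.
Insert asp: asp < pug → go left; asp < cow → go left; asp < bee → go left. Place as left child of bee.
Insert koi: koi < pug → go left; koi > cow → go right; koi > kit → go right. Place as right child of kit.

Subtree rooted at hen contains: hen, gnu, emu — 3 nodes.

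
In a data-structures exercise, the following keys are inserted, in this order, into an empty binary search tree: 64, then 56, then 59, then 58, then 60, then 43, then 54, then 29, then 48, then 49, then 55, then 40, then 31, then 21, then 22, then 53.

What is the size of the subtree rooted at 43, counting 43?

11

Insert 64: tree is empty, so 64 becomes the root.
Insert 56: 56 < 64 → go left. Place as left child of 64.
Insert 59: 59 < 64 → go left; 59 > 56 → go right. Place as right child of 56.
Insert 58: 58 < 64 → go left; 58 > 56 → go right; 58 < 59 → go left. Place as left child of 59.
Insert 60: 60 < 64 → go left; 60 > 56 → go right; 60 > 59 → go right. Place as right child of 59.
Insert 43: 43 < 64 → go left; 43 < 56 → go left. Place as left child of 56.
Insert 54: 54 < 64 → go left; 54 < 56 → go left; 54 > 43 → go right. Place as right child of 43.
Insert 29: 29 < 64 → go left; 29 < 56 → go left; 29 < 43 → go left. Place as left child of 43.
Insert 48: 48 < 64 → go left; 48 < 56 → go left; 48 > 43 → go right; 48 < 54 → go left. Place as left child of 54.
Insert 49: 49 < 64 → go left; 49 < 56 → go left; 49 > 43 → go right; 49 < 54 → go left; 49 > 48 → go right. Place as right child of 48.
Insert 55: 55 < 64 → go left; 55 < 56 → go left; 55 > 43 → go right; 55 > 54 → go right. Place as right child of 54.
Insert 40: 40 < 64 → go left; 40 < 56 → go left; 40 < 43 → go left; 40 > 29 → go right. Place as right child of 29.
Insert 31: 31 < 64 → go left; 31 < 56 → go left; 31 < 43 → go left; 31 > 29 → go right; 31 < 40 → go left. Place as left child of 40.
Insert 21: 21 < 64 → go left; 21 < 56 → go left; 21 < 43 → go left; 21 < 29 → go left. Place as left child of 29.
Insert 22: 22 < 64 → go left; 22 < 56 → go left; 22 < 43 → go left; 22 < 29 → go left; 22 > 21 → go right. Place as right child of 21.
Insert 53: 53 < 64 → go left; 53 < 56 → go left; 53 > 43 → go right; 53 < 54 → go left; 53 > 48 → go right; 53 > 49 → go right. Place as right child of 49.

Subtree rooted at 43 contains: 43, 29, 21, 22, 40, 31, 54, 48, 49, 53, 55 — 11 nodes.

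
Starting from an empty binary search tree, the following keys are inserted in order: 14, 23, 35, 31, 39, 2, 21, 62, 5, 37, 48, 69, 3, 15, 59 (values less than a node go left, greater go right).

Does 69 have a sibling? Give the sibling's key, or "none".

14: root
23: right child of 14 (depth 1)
35: right child of 23 (depth 2)
31: left child of 35 (depth 3)
39: right child of 35 (depth 3)
2: left child of 14 (depth 1)
21: left child of 23 (depth 2)
62: right child of 39 (depth 4)
5: right child of 2 (depth 2)
37: left child of 39 (depth 4)
48: left child of 62 (depth 5)
69: right child of 62 (depth 5)
3: left child of 5 (depth 3)
15: left child of 21 (depth 3)
59: right child of 48 (depth 6)

69's parent is 62; the other child of 62 is 48.

48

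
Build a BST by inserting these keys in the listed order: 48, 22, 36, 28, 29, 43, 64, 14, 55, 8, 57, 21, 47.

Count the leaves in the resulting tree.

5

Insert 48: tree is empty, so 48 becomes the root.
Insert 22: 22 < 48 → go left. Place as left child of 48.
Insert 36: 36 < 48 → go left; 36 > 22 → go right. Place as right child of 22.
Insert 28: 28 < 48 → go left; 28 > 22 → go right; 28 < 36 → go left. Place as left child of 36.
Insert 29: 29 < 48 → go left; 29 > 22 → go right; 29 < 36 → go left; 29 > 28 → go right. Place as right child of 28.
Insert 43: 43 < 48 → go left; 43 > 22 → go right; 43 > 36 → go right. Place as right child of 36.
Insert 64: 64 > 48 → go right. Place as right child of 48.
Insert 14: 14 < 48 → go left; 14 < 22 → go left. Place as left child of 22.
Insert 55: 55 > 48 → go right; 55 < 64 → go left. Place as left child of 64.
Insert 8: 8 < 48 → go left; 8 < 22 → go left; 8 < 14 → go left. Place as left child of 14.
Insert 57: 57 > 48 → go right; 57 < 64 → go left; 57 > 55 → go right. Place as right child of 55.
Insert 21: 21 < 48 → go left; 21 < 22 → go left; 21 > 14 → go right. Place as right child of 14.
Insert 47: 47 < 48 → go left; 47 > 22 → go right; 47 > 36 → go right; 47 > 43 → go right. Place as right child of 43.

Leaves: 8, 21, 29, 47, 57 — 5 in total.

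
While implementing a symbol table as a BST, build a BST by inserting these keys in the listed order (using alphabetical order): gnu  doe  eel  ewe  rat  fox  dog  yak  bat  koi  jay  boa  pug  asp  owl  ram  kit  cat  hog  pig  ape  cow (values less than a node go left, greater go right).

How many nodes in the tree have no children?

9

Resulting structure (node: left, right):
  gnu: L=doe, R=rat
  doe: L=bat, R=eel
  eel: L=dog, R=ewe
  ewe: L=–, R=fox
  rat: L=koi, R=yak
  fox: L=–, R=–
  dog: L=–, R=–
  yak: L=–, R=–
  bat: L=asp, R=boa
  koi: L=jay, R=pug
  jay: L=hog, R=kit
  boa: L=–, R=cat
  pug: L=owl, R=ram
  asp: L=ape, R=–
  owl: L=–, R=pig
  ram: L=–, R=–
  kit: L=–, R=–
  cat: L=–, R=cow
  hog: L=–, R=–
  pig: L=–, R=–
  ape: L=–, R=–
  cow: L=–, R=–

Leaves: ape, cow, dog, fox, hog, kit, pig, ram, yak — 9 in total.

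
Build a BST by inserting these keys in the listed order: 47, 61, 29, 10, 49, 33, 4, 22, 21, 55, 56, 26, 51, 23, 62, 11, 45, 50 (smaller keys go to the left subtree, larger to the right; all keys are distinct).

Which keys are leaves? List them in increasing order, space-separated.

4 11 23 45 50 56 62

47: root
61: right child of 47 (depth 1)
29: left child of 47 (depth 1)
10: left child of 29 (depth 2)
49: left child of 61 (depth 2)
33: right child of 29 (depth 2)
4: left child of 10 (depth 3)
22: right child of 10 (depth 3)
21: left child of 22 (depth 4)
55: right child of 49 (depth 3)
56: right child of 55 (depth 4)
26: right child of 22 (depth 4)
51: left child of 55 (depth 4)
23: left child of 26 (depth 5)
62: right child of 61 (depth 2)
11: left child of 21 (depth 5)
45: right child of 33 (depth 3)
50: left child of 51 (depth 5)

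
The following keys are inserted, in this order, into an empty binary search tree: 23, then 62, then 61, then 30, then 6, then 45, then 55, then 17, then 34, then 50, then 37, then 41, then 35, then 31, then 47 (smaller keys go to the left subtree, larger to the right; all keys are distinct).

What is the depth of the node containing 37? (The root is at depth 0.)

6

23: root
62: right child of 23 (depth 1)
61: left child of 62 (depth 2)
30: left child of 61 (depth 3)
6: left child of 23 (depth 1)
45: right child of 30 (depth 4)
55: right child of 45 (depth 5)
17: right child of 6 (depth 2)
34: left child of 45 (depth 5)
50: left child of 55 (depth 6)
37: right child of 34 (depth 6)
41: right child of 37 (depth 7)
35: left child of 37 (depth 7)
31: left child of 34 (depth 6)
47: left child of 50 (depth 7)

Path to 37: 23 → 62 → 61 → 30 → 45 → 34 → 37, which is 6 edges.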